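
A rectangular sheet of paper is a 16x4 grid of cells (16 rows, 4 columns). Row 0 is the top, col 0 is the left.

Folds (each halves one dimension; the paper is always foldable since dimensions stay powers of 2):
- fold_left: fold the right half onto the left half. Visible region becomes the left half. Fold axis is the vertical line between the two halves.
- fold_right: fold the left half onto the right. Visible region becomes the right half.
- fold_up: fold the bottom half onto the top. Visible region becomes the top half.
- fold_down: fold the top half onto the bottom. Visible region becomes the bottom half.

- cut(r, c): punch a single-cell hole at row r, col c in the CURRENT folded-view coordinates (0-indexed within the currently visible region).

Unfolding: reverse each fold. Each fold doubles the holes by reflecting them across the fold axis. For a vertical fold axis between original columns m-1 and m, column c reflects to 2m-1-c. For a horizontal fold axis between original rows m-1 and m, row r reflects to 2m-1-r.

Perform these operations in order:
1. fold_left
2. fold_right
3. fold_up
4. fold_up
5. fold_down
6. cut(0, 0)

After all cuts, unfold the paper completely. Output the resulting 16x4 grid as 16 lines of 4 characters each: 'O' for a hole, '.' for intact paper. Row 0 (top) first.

Answer: ....
OOOO
OOOO
....
....
OOOO
OOOO
....
....
OOOO
OOOO
....
....
OOOO
OOOO
....

Derivation:
Op 1 fold_left: fold axis v@2; visible region now rows[0,16) x cols[0,2) = 16x2
Op 2 fold_right: fold axis v@1; visible region now rows[0,16) x cols[1,2) = 16x1
Op 3 fold_up: fold axis h@8; visible region now rows[0,8) x cols[1,2) = 8x1
Op 4 fold_up: fold axis h@4; visible region now rows[0,4) x cols[1,2) = 4x1
Op 5 fold_down: fold axis h@2; visible region now rows[2,4) x cols[1,2) = 2x1
Op 6 cut(0, 0): punch at orig (2,1); cuts so far [(2, 1)]; region rows[2,4) x cols[1,2) = 2x1
Unfold 1 (reflect across h@2): 2 holes -> [(1, 1), (2, 1)]
Unfold 2 (reflect across h@4): 4 holes -> [(1, 1), (2, 1), (5, 1), (6, 1)]
Unfold 3 (reflect across h@8): 8 holes -> [(1, 1), (2, 1), (5, 1), (6, 1), (9, 1), (10, 1), (13, 1), (14, 1)]
Unfold 4 (reflect across v@1): 16 holes -> [(1, 0), (1, 1), (2, 0), (2, 1), (5, 0), (5, 1), (6, 0), (6, 1), (9, 0), (9, 1), (10, 0), (10, 1), (13, 0), (13, 1), (14, 0), (14, 1)]
Unfold 5 (reflect across v@2): 32 holes -> [(1, 0), (1, 1), (1, 2), (1, 3), (2, 0), (2, 1), (2, 2), (2, 3), (5, 0), (5, 1), (5, 2), (5, 3), (6, 0), (6, 1), (6, 2), (6, 3), (9, 0), (9, 1), (9, 2), (9, 3), (10, 0), (10, 1), (10, 2), (10, 3), (13, 0), (13, 1), (13, 2), (13, 3), (14, 0), (14, 1), (14, 2), (14, 3)]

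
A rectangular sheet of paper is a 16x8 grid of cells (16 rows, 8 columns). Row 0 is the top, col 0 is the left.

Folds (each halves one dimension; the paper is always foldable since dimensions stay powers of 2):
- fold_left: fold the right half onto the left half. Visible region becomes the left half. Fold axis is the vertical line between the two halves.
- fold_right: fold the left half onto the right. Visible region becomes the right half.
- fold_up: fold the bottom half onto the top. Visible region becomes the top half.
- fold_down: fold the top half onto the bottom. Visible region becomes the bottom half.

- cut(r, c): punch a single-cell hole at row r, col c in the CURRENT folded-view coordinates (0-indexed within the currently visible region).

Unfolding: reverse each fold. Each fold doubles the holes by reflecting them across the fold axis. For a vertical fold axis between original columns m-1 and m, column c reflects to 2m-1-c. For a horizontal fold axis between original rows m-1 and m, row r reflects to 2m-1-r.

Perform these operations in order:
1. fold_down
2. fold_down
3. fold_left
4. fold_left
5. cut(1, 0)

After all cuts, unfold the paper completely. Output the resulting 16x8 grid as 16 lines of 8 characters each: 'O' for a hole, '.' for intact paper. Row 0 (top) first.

Op 1 fold_down: fold axis h@8; visible region now rows[8,16) x cols[0,8) = 8x8
Op 2 fold_down: fold axis h@12; visible region now rows[12,16) x cols[0,8) = 4x8
Op 3 fold_left: fold axis v@4; visible region now rows[12,16) x cols[0,4) = 4x4
Op 4 fold_left: fold axis v@2; visible region now rows[12,16) x cols[0,2) = 4x2
Op 5 cut(1, 0): punch at orig (13,0); cuts so far [(13, 0)]; region rows[12,16) x cols[0,2) = 4x2
Unfold 1 (reflect across v@2): 2 holes -> [(13, 0), (13, 3)]
Unfold 2 (reflect across v@4): 4 holes -> [(13, 0), (13, 3), (13, 4), (13, 7)]
Unfold 3 (reflect across h@12): 8 holes -> [(10, 0), (10, 3), (10, 4), (10, 7), (13, 0), (13, 3), (13, 4), (13, 7)]
Unfold 4 (reflect across h@8): 16 holes -> [(2, 0), (2, 3), (2, 4), (2, 7), (5, 0), (5, 3), (5, 4), (5, 7), (10, 0), (10, 3), (10, 4), (10, 7), (13, 0), (13, 3), (13, 4), (13, 7)]

Answer: ........
........
O..OO..O
........
........
O..OO..O
........
........
........
........
O..OO..O
........
........
O..OO..O
........
........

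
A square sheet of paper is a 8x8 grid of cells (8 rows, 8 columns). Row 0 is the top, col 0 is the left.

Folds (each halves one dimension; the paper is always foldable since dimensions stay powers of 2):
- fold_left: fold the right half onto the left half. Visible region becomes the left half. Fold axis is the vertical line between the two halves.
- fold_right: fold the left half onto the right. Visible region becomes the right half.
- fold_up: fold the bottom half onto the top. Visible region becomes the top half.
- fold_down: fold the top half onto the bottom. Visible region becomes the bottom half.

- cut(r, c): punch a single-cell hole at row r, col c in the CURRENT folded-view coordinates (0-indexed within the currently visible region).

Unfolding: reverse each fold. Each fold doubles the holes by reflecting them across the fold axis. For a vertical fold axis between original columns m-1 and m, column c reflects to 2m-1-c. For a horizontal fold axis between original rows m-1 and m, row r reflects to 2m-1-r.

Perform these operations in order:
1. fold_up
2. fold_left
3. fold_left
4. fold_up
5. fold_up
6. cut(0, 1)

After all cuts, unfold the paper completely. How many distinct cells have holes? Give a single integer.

Op 1 fold_up: fold axis h@4; visible region now rows[0,4) x cols[0,8) = 4x8
Op 2 fold_left: fold axis v@4; visible region now rows[0,4) x cols[0,4) = 4x4
Op 3 fold_left: fold axis v@2; visible region now rows[0,4) x cols[0,2) = 4x2
Op 4 fold_up: fold axis h@2; visible region now rows[0,2) x cols[0,2) = 2x2
Op 5 fold_up: fold axis h@1; visible region now rows[0,1) x cols[0,2) = 1x2
Op 6 cut(0, 1): punch at orig (0,1); cuts so far [(0, 1)]; region rows[0,1) x cols[0,2) = 1x2
Unfold 1 (reflect across h@1): 2 holes -> [(0, 1), (1, 1)]
Unfold 2 (reflect across h@2): 4 holes -> [(0, 1), (1, 1), (2, 1), (3, 1)]
Unfold 3 (reflect across v@2): 8 holes -> [(0, 1), (0, 2), (1, 1), (1, 2), (2, 1), (2, 2), (3, 1), (3, 2)]
Unfold 4 (reflect across v@4): 16 holes -> [(0, 1), (0, 2), (0, 5), (0, 6), (1, 1), (1, 2), (1, 5), (1, 6), (2, 1), (2, 2), (2, 5), (2, 6), (3, 1), (3, 2), (3, 5), (3, 6)]
Unfold 5 (reflect across h@4): 32 holes -> [(0, 1), (0, 2), (0, 5), (0, 6), (1, 1), (1, 2), (1, 5), (1, 6), (2, 1), (2, 2), (2, 5), (2, 6), (3, 1), (3, 2), (3, 5), (3, 6), (4, 1), (4, 2), (4, 5), (4, 6), (5, 1), (5, 2), (5, 5), (5, 6), (6, 1), (6, 2), (6, 5), (6, 6), (7, 1), (7, 2), (7, 5), (7, 6)]

Answer: 32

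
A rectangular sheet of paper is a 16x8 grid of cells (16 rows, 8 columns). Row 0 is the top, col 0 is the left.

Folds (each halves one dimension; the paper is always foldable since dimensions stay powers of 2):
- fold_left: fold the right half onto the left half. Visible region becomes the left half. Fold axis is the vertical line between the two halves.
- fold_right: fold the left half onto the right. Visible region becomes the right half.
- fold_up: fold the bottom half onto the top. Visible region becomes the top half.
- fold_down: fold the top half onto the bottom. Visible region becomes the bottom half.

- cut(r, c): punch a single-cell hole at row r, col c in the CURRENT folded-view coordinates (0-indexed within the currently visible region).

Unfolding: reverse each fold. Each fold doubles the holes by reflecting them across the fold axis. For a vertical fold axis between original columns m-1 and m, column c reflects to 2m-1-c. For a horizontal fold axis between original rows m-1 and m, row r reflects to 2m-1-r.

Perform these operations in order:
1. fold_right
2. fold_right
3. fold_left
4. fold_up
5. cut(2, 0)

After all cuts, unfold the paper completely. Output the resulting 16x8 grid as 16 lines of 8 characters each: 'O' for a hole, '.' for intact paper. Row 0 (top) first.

Op 1 fold_right: fold axis v@4; visible region now rows[0,16) x cols[4,8) = 16x4
Op 2 fold_right: fold axis v@6; visible region now rows[0,16) x cols[6,8) = 16x2
Op 3 fold_left: fold axis v@7; visible region now rows[0,16) x cols[6,7) = 16x1
Op 4 fold_up: fold axis h@8; visible region now rows[0,8) x cols[6,7) = 8x1
Op 5 cut(2, 0): punch at orig (2,6); cuts so far [(2, 6)]; region rows[0,8) x cols[6,7) = 8x1
Unfold 1 (reflect across h@8): 2 holes -> [(2, 6), (13, 6)]
Unfold 2 (reflect across v@7): 4 holes -> [(2, 6), (2, 7), (13, 6), (13, 7)]
Unfold 3 (reflect across v@6): 8 holes -> [(2, 4), (2, 5), (2, 6), (2, 7), (13, 4), (13, 5), (13, 6), (13, 7)]
Unfold 4 (reflect across v@4): 16 holes -> [(2, 0), (2, 1), (2, 2), (2, 3), (2, 4), (2, 5), (2, 6), (2, 7), (13, 0), (13, 1), (13, 2), (13, 3), (13, 4), (13, 5), (13, 6), (13, 7)]

Answer: ........
........
OOOOOOOO
........
........
........
........
........
........
........
........
........
........
OOOOOOOO
........
........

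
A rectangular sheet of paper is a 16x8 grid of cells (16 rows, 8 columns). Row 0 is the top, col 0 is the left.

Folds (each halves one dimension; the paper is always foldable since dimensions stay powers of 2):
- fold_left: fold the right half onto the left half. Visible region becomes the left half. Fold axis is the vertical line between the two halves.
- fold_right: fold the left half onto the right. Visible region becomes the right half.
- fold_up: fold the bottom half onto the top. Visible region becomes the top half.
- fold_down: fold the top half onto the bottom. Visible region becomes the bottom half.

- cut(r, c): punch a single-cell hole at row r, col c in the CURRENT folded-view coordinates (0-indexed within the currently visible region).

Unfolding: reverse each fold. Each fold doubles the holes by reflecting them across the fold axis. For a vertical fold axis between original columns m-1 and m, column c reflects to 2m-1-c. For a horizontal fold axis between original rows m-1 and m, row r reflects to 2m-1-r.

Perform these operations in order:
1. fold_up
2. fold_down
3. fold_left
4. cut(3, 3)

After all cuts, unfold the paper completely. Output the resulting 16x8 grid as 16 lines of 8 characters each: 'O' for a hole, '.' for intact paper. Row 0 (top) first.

Answer: ...OO...
........
........
........
........
........
........
...OO...
...OO...
........
........
........
........
........
........
...OO...

Derivation:
Op 1 fold_up: fold axis h@8; visible region now rows[0,8) x cols[0,8) = 8x8
Op 2 fold_down: fold axis h@4; visible region now rows[4,8) x cols[0,8) = 4x8
Op 3 fold_left: fold axis v@4; visible region now rows[4,8) x cols[0,4) = 4x4
Op 4 cut(3, 3): punch at orig (7,3); cuts so far [(7, 3)]; region rows[4,8) x cols[0,4) = 4x4
Unfold 1 (reflect across v@4): 2 holes -> [(7, 3), (7, 4)]
Unfold 2 (reflect across h@4): 4 holes -> [(0, 3), (0, 4), (7, 3), (7, 4)]
Unfold 3 (reflect across h@8): 8 holes -> [(0, 3), (0, 4), (7, 3), (7, 4), (8, 3), (8, 4), (15, 3), (15, 4)]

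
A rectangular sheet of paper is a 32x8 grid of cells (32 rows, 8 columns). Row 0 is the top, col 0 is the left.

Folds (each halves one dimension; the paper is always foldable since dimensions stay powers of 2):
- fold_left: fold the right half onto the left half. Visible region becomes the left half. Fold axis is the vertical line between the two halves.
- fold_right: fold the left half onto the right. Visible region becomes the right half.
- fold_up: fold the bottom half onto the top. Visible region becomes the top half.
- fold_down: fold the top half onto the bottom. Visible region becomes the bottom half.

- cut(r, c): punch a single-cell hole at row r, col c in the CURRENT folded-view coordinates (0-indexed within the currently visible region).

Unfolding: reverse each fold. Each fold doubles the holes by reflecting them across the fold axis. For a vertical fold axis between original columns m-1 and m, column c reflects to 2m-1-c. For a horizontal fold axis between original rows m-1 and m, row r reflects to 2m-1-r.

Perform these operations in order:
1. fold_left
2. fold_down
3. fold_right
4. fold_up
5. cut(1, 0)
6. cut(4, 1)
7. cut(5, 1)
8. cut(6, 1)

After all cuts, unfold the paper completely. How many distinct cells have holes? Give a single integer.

Answer: 64

Derivation:
Op 1 fold_left: fold axis v@4; visible region now rows[0,32) x cols[0,4) = 32x4
Op 2 fold_down: fold axis h@16; visible region now rows[16,32) x cols[0,4) = 16x4
Op 3 fold_right: fold axis v@2; visible region now rows[16,32) x cols[2,4) = 16x2
Op 4 fold_up: fold axis h@24; visible region now rows[16,24) x cols[2,4) = 8x2
Op 5 cut(1, 0): punch at orig (17,2); cuts so far [(17, 2)]; region rows[16,24) x cols[2,4) = 8x2
Op 6 cut(4, 1): punch at orig (20,3); cuts so far [(17, 2), (20, 3)]; region rows[16,24) x cols[2,4) = 8x2
Op 7 cut(5, 1): punch at orig (21,3); cuts so far [(17, 2), (20, 3), (21, 3)]; region rows[16,24) x cols[2,4) = 8x2
Op 8 cut(6, 1): punch at orig (22,3); cuts so far [(17, 2), (20, 3), (21, 3), (22, 3)]; region rows[16,24) x cols[2,4) = 8x2
Unfold 1 (reflect across h@24): 8 holes -> [(17, 2), (20, 3), (21, 3), (22, 3), (25, 3), (26, 3), (27, 3), (30, 2)]
Unfold 2 (reflect across v@2): 16 holes -> [(17, 1), (17, 2), (20, 0), (20, 3), (21, 0), (21, 3), (22, 0), (22, 3), (25, 0), (25, 3), (26, 0), (26, 3), (27, 0), (27, 3), (30, 1), (30, 2)]
Unfold 3 (reflect across h@16): 32 holes -> [(1, 1), (1, 2), (4, 0), (4, 3), (5, 0), (5, 3), (6, 0), (6, 3), (9, 0), (9, 3), (10, 0), (10, 3), (11, 0), (11, 3), (14, 1), (14, 2), (17, 1), (17, 2), (20, 0), (20, 3), (21, 0), (21, 3), (22, 0), (22, 3), (25, 0), (25, 3), (26, 0), (26, 3), (27, 0), (27, 3), (30, 1), (30, 2)]
Unfold 4 (reflect across v@4): 64 holes -> [(1, 1), (1, 2), (1, 5), (1, 6), (4, 0), (4, 3), (4, 4), (4, 7), (5, 0), (5, 3), (5, 4), (5, 7), (6, 0), (6, 3), (6, 4), (6, 7), (9, 0), (9, 3), (9, 4), (9, 7), (10, 0), (10, 3), (10, 4), (10, 7), (11, 0), (11, 3), (11, 4), (11, 7), (14, 1), (14, 2), (14, 5), (14, 6), (17, 1), (17, 2), (17, 5), (17, 6), (20, 0), (20, 3), (20, 4), (20, 7), (21, 0), (21, 3), (21, 4), (21, 7), (22, 0), (22, 3), (22, 4), (22, 7), (25, 0), (25, 3), (25, 4), (25, 7), (26, 0), (26, 3), (26, 4), (26, 7), (27, 0), (27, 3), (27, 4), (27, 7), (30, 1), (30, 2), (30, 5), (30, 6)]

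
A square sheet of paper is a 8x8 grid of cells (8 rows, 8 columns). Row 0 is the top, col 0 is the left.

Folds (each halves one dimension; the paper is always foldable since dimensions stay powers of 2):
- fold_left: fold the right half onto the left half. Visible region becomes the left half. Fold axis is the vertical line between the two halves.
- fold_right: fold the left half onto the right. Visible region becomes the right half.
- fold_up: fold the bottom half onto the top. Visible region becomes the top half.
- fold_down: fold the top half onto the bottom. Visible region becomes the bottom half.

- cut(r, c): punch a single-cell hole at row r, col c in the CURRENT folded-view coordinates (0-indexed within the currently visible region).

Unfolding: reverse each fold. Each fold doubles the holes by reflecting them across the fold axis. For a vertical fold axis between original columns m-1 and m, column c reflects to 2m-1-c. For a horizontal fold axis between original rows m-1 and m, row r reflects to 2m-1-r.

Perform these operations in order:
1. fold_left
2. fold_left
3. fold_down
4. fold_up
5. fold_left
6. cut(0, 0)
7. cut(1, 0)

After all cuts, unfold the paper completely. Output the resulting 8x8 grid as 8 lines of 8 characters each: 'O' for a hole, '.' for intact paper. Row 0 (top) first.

Op 1 fold_left: fold axis v@4; visible region now rows[0,8) x cols[0,4) = 8x4
Op 2 fold_left: fold axis v@2; visible region now rows[0,8) x cols[0,2) = 8x2
Op 3 fold_down: fold axis h@4; visible region now rows[4,8) x cols[0,2) = 4x2
Op 4 fold_up: fold axis h@6; visible region now rows[4,6) x cols[0,2) = 2x2
Op 5 fold_left: fold axis v@1; visible region now rows[4,6) x cols[0,1) = 2x1
Op 6 cut(0, 0): punch at orig (4,0); cuts so far [(4, 0)]; region rows[4,6) x cols[0,1) = 2x1
Op 7 cut(1, 0): punch at orig (5,0); cuts so far [(4, 0), (5, 0)]; region rows[4,6) x cols[0,1) = 2x1
Unfold 1 (reflect across v@1): 4 holes -> [(4, 0), (4, 1), (5, 0), (5, 1)]
Unfold 2 (reflect across h@6): 8 holes -> [(4, 0), (4, 1), (5, 0), (5, 1), (6, 0), (6, 1), (7, 0), (7, 1)]
Unfold 3 (reflect across h@4): 16 holes -> [(0, 0), (0, 1), (1, 0), (1, 1), (2, 0), (2, 1), (3, 0), (3, 1), (4, 0), (4, 1), (5, 0), (5, 1), (6, 0), (6, 1), (7, 0), (7, 1)]
Unfold 4 (reflect across v@2): 32 holes -> [(0, 0), (0, 1), (0, 2), (0, 3), (1, 0), (1, 1), (1, 2), (1, 3), (2, 0), (2, 1), (2, 2), (2, 3), (3, 0), (3, 1), (3, 2), (3, 3), (4, 0), (4, 1), (4, 2), (4, 3), (5, 0), (5, 1), (5, 2), (5, 3), (6, 0), (6, 1), (6, 2), (6, 3), (7, 0), (7, 1), (7, 2), (7, 3)]
Unfold 5 (reflect across v@4): 64 holes -> [(0, 0), (0, 1), (0, 2), (0, 3), (0, 4), (0, 5), (0, 6), (0, 7), (1, 0), (1, 1), (1, 2), (1, 3), (1, 4), (1, 5), (1, 6), (1, 7), (2, 0), (2, 1), (2, 2), (2, 3), (2, 4), (2, 5), (2, 6), (2, 7), (3, 0), (3, 1), (3, 2), (3, 3), (3, 4), (3, 5), (3, 6), (3, 7), (4, 0), (4, 1), (4, 2), (4, 3), (4, 4), (4, 5), (4, 6), (4, 7), (5, 0), (5, 1), (5, 2), (5, 3), (5, 4), (5, 5), (5, 6), (5, 7), (6, 0), (6, 1), (6, 2), (6, 3), (6, 4), (6, 5), (6, 6), (6, 7), (7, 0), (7, 1), (7, 2), (7, 3), (7, 4), (7, 5), (7, 6), (7, 7)]

Answer: OOOOOOOO
OOOOOOOO
OOOOOOOO
OOOOOOOO
OOOOOOOO
OOOOOOOO
OOOOOOOO
OOOOOOOO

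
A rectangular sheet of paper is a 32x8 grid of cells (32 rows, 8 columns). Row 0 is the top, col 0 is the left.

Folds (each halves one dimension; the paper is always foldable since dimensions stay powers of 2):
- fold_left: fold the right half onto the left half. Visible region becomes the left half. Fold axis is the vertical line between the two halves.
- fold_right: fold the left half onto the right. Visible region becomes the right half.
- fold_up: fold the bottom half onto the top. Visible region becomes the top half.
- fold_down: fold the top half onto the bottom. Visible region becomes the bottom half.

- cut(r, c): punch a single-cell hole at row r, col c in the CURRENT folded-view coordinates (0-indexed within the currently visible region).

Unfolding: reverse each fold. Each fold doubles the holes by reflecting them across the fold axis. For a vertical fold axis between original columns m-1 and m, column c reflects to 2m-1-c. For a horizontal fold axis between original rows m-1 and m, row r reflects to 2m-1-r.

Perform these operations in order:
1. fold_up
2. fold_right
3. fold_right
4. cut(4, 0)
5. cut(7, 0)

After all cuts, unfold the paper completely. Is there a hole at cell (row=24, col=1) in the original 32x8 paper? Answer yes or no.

Op 1 fold_up: fold axis h@16; visible region now rows[0,16) x cols[0,8) = 16x8
Op 2 fold_right: fold axis v@4; visible region now rows[0,16) x cols[4,8) = 16x4
Op 3 fold_right: fold axis v@6; visible region now rows[0,16) x cols[6,8) = 16x2
Op 4 cut(4, 0): punch at orig (4,6); cuts so far [(4, 6)]; region rows[0,16) x cols[6,8) = 16x2
Op 5 cut(7, 0): punch at orig (7,6); cuts so far [(4, 6), (7, 6)]; region rows[0,16) x cols[6,8) = 16x2
Unfold 1 (reflect across v@6): 4 holes -> [(4, 5), (4, 6), (7, 5), (7, 6)]
Unfold 2 (reflect across v@4): 8 holes -> [(4, 1), (4, 2), (4, 5), (4, 6), (7, 1), (7, 2), (7, 5), (7, 6)]
Unfold 3 (reflect across h@16): 16 holes -> [(4, 1), (4, 2), (4, 5), (4, 6), (7, 1), (7, 2), (7, 5), (7, 6), (24, 1), (24, 2), (24, 5), (24, 6), (27, 1), (27, 2), (27, 5), (27, 6)]
Holes: [(4, 1), (4, 2), (4, 5), (4, 6), (7, 1), (7, 2), (7, 5), (7, 6), (24, 1), (24, 2), (24, 5), (24, 6), (27, 1), (27, 2), (27, 5), (27, 6)]

Answer: yes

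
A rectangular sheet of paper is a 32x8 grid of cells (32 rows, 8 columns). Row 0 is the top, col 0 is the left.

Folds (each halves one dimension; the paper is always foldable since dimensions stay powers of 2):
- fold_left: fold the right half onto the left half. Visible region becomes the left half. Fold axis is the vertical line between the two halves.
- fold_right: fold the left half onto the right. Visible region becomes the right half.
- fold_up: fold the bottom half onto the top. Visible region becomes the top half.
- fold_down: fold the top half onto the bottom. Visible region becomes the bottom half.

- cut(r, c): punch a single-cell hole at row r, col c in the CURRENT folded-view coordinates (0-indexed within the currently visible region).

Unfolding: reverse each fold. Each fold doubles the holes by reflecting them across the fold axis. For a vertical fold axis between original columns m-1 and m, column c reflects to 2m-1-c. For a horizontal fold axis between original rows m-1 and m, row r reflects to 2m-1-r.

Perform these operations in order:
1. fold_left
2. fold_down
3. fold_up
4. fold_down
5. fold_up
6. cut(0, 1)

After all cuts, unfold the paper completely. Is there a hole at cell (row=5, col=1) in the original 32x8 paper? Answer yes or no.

Answer: no

Derivation:
Op 1 fold_left: fold axis v@4; visible region now rows[0,32) x cols[0,4) = 32x4
Op 2 fold_down: fold axis h@16; visible region now rows[16,32) x cols[0,4) = 16x4
Op 3 fold_up: fold axis h@24; visible region now rows[16,24) x cols[0,4) = 8x4
Op 4 fold_down: fold axis h@20; visible region now rows[20,24) x cols[0,4) = 4x4
Op 5 fold_up: fold axis h@22; visible region now rows[20,22) x cols[0,4) = 2x4
Op 6 cut(0, 1): punch at orig (20,1); cuts so far [(20, 1)]; region rows[20,22) x cols[0,4) = 2x4
Unfold 1 (reflect across h@22): 2 holes -> [(20, 1), (23, 1)]
Unfold 2 (reflect across h@20): 4 holes -> [(16, 1), (19, 1), (20, 1), (23, 1)]
Unfold 3 (reflect across h@24): 8 holes -> [(16, 1), (19, 1), (20, 1), (23, 1), (24, 1), (27, 1), (28, 1), (31, 1)]
Unfold 4 (reflect across h@16): 16 holes -> [(0, 1), (3, 1), (4, 1), (7, 1), (8, 1), (11, 1), (12, 1), (15, 1), (16, 1), (19, 1), (20, 1), (23, 1), (24, 1), (27, 1), (28, 1), (31, 1)]
Unfold 5 (reflect across v@4): 32 holes -> [(0, 1), (0, 6), (3, 1), (3, 6), (4, 1), (4, 6), (7, 1), (7, 6), (8, 1), (8, 6), (11, 1), (11, 6), (12, 1), (12, 6), (15, 1), (15, 6), (16, 1), (16, 6), (19, 1), (19, 6), (20, 1), (20, 6), (23, 1), (23, 6), (24, 1), (24, 6), (27, 1), (27, 6), (28, 1), (28, 6), (31, 1), (31, 6)]
Holes: [(0, 1), (0, 6), (3, 1), (3, 6), (4, 1), (4, 6), (7, 1), (7, 6), (8, 1), (8, 6), (11, 1), (11, 6), (12, 1), (12, 6), (15, 1), (15, 6), (16, 1), (16, 6), (19, 1), (19, 6), (20, 1), (20, 6), (23, 1), (23, 6), (24, 1), (24, 6), (27, 1), (27, 6), (28, 1), (28, 6), (31, 1), (31, 6)]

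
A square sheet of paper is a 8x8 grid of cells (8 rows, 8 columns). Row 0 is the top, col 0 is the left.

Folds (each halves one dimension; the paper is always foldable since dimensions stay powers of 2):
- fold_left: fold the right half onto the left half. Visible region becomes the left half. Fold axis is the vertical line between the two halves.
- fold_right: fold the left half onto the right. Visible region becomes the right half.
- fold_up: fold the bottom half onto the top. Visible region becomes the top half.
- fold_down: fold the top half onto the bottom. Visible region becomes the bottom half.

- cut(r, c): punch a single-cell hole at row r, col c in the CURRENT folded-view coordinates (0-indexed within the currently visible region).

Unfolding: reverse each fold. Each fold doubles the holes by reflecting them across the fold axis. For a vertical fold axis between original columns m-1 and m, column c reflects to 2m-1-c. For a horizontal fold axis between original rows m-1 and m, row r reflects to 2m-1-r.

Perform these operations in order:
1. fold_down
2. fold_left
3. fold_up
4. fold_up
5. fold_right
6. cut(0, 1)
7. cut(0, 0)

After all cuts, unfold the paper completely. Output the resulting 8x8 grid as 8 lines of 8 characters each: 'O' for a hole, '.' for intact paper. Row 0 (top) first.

Op 1 fold_down: fold axis h@4; visible region now rows[4,8) x cols[0,8) = 4x8
Op 2 fold_left: fold axis v@4; visible region now rows[4,8) x cols[0,4) = 4x4
Op 3 fold_up: fold axis h@6; visible region now rows[4,6) x cols[0,4) = 2x4
Op 4 fold_up: fold axis h@5; visible region now rows[4,5) x cols[0,4) = 1x4
Op 5 fold_right: fold axis v@2; visible region now rows[4,5) x cols[2,4) = 1x2
Op 6 cut(0, 1): punch at orig (4,3); cuts so far [(4, 3)]; region rows[4,5) x cols[2,4) = 1x2
Op 7 cut(0, 0): punch at orig (4,2); cuts so far [(4, 2), (4, 3)]; region rows[4,5) x cols[2,4) = 1x2
Unfold 1 (reflect across v@2): 4 holes -> [(4, 0), (4, 1), (4, 2), (4, 3)]
Unfold 2 (reflect across h@5): 8 holes -> [(4, 0), (4, 1), (4, 2), (4, 3), (5, 0), (5, 1), (5, 2), (5, 3)]
Unfold 3 (reflect across h@6): 16 holes -> [(4, 0), (4, 1), (4, 2), (4, 3), (5, 0), (5, 1), (5, 2), (5, 3), (6, 0), (6, 1), (6, 2), (6, 3), (7, 0), (7, 1), (7, 2), (7, 3)]
Unfold 4 (reflect across v@4): 32 holes -> [(4, 0), (4, 1), (4, 2), (4, 3), (4, 4), (4, 5), (4, 6), (4, 7), (5, 0), (5, 1), (5, 2), (5, 3), (5, 4), (5, 5), (5, 6), (5, 7), (6, 0), (6, 1), (6, 2), (6, 3), (6, 4), (6, 5), (6, 6), (6, 7), (7, 0), (7, 1), (7, 2), (7, 3), (7, 4), (7, 5), (7, 6), (7, 7)]
Unfold 5 (reflect across h@4): 64 holes -> [(0, 0), (0, 1), (0, 2), (0, 3), (0, 4), (0, 5), (0, 6), (0, 7), (1, 0), (1, 1), (1, 2), (1, 3), (1, 4), (1, 5), (1, 6), (1, 7), (2, 0), (2, 1), (2, 2), (2, 3), (2, 4), (2, 5), (2, 6), (2, 7), (3, 0), (3, 1), (3, 2), (3, 3), (3, 4), (3, 5), (3, 6), (3, 7), (4, 0), (4, 1), (4, 2), (4, 3), (4, 4), (4, 5), (4, 6), (4, 7), (5, 0), (5, 1), (5, 2), (5, 3), (5, 4), (5, 5), (5, 6), (5, 7), (6, 0), (6, 1), (6, 2), (6, 3), (6, 4), (6, 5), (6, 6), (6, 7), (7, 0), (7, 1), (7, 2), (7, 3), (7, 4), (7, 5), (7, 6), (7, 7)]

Answer: OOOOOOOO
OOOOOOOO
OOOOOOOO
OOOOOOOO
OOOOOOOO
OOOOOOOO
OOOOOOOO
OOOOOOOO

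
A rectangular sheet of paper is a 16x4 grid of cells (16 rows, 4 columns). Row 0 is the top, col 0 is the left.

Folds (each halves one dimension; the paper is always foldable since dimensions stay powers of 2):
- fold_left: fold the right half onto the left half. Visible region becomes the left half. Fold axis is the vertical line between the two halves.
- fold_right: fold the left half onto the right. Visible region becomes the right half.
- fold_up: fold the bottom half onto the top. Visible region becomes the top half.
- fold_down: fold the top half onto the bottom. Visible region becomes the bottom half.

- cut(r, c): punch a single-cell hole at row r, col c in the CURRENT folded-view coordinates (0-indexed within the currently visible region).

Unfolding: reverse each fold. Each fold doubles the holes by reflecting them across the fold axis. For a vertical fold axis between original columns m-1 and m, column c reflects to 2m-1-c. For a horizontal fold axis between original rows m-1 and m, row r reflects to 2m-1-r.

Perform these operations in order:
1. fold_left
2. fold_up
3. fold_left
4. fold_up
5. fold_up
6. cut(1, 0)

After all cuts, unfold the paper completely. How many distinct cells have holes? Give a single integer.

Answer: 32

Derivation:
Op 1 fold_left: fold axis v@2; visible region now rows[0,16) x cols[0,2) = 16x2
Op 2 fold_up: fold axis h@8; visible region now rows[0,8) x cols[0,2) = 8x2
Op 3 fold_left: fold axis v@1; visible region now rows[0,8) x cols[0,1) = 8x1
Op 4 fold_up: fold axis h@4; visible region now rows[0,4) x cols[0,1) = 4x1
Op 5 fold_up: fold axis h@2; visible region now rows[0,2) x cols[0,1) = 2x1
Op 6 cut(1, 0): punch at orig (1,0); cuts so far [(1, 0)]; region rows[0,2) x cols[0,1) = 2x1
Unfold 1 (reflect across h@2): 2 holes -> [(1, 0), (2, 0)]
Unfold 2 (reflect across h@4): 4 holes -> [(1, 0), (2, 0), (5, 0), (6, 0)]
Unfold 3 (reflect across v@1): 8 holes -> [(1, 0), (1, 1), (2, 0), (2, 1), (5, 0), (5, 1), (6, 0), (6, 1)]
Unfold 4 (reflect across h@8): 16 holes -> [(1, 0), (1, 1), (2, 0), (2, 1), (5, 0), (5, 1), (6, 0), (6, 1), (9, 0), (9, 1), (10, 0), (10, 1), (13, 0), (13, 1), (14, 0), (14, 1)]
Unfold 5 (reflect across v@2): 32 holes -> [(1, 0), (1, 1), (1, 2), (1, 3), (2, 0), (2, 1), (2, 2), (2, 3), (5, 0), (5, 1), (5, 2), (5, 3), (6, 0), (6, 1), (6, 2), (6, 3), (9, 0), (9, 1), (9, 2), (9, 3), (10, 0), (10, 1), (10, 2), (10, 3), (13, 0), (13, 1), (13, 2), (13, 3), (14, 0), (14, 1), (14, 2), (14, 3)]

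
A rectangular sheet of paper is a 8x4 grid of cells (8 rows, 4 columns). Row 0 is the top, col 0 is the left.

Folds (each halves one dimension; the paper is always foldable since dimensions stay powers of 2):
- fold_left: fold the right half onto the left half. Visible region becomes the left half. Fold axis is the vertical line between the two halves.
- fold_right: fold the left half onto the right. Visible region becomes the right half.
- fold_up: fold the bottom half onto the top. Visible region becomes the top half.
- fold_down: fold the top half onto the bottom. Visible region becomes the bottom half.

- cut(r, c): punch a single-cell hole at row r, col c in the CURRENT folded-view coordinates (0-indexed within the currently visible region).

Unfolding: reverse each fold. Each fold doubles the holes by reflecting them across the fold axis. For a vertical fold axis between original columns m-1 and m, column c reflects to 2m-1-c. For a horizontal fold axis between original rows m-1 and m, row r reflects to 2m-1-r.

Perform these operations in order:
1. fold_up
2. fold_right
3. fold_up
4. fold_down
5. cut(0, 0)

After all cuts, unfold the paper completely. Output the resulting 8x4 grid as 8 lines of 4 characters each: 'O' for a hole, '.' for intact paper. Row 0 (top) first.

Op 1 fold_up: fold axis h@4; visible region now rows[0,4) x cols[0,4) = 4x4
Op 2 fold_right: fold axis v@2; visible region now rows[0,4) x cols[2,4) = 4x2
Op 3 fold_up: fold axis h@2; visible region now rows[0,2) x cols[2,4) = 2x2
Op 4 fold_down: fold axis h@1; visible region now rows[1,2) x cols[2,4) = 1x2
Op 5 cut(0, 0): punch at orig (1,2); cuts so far [(1, 2)]; region rows[1,2) x cols[2,4) = 1x2
Unfold 1 (reflect across h@1): 2 holes -> [(0, 2), (1, 2)]
Unfold 2 (reflect across h@2): 4 holes -> [(0, 2), (1, 2), (2, 2), (3, 2)]
Unfold 3 (reflect across v@2): 8 holes -> [(0, 1), (0, 2), (1, 1), (1, 2), (2, 1), (2, 2), (3, 1), (3, 2)]
Unfold 4 (reflect across h@4): 16 holes -> [(0, 1), (0, 2), (1, 1), (1, 2), (2, 1), (2, 2), (3, 1), (3, 2), (4, 1), (4, 2), (5, 1), (5, 2), (6, 1), (6, 2), (7, 1), (7, 2)]

Answer: .OO.
.OO.
.OO.
.OO.
.OO.
.OO.
.OO.
.OO.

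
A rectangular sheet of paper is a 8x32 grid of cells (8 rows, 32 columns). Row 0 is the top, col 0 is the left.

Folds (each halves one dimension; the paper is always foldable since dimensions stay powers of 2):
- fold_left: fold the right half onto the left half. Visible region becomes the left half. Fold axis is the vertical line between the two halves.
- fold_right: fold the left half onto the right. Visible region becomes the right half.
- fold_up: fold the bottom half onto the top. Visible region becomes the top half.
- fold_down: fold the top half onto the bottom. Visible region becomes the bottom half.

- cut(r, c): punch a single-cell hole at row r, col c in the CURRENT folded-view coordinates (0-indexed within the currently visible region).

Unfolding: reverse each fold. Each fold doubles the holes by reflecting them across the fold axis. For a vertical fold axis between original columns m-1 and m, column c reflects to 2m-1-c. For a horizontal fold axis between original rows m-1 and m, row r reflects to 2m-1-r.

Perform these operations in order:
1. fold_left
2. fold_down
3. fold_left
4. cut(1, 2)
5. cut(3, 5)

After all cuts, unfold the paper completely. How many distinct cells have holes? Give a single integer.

Answer: 16

Derivation:
Op 1 fold_left: fold axis v@16; visible region now rows[0,8) x cols[0,16) = 8x16
Op 2 fold_down: fold axis h@4; visible region now rows[4,8) x cols[0,16) = 4x16
Op 3 fold_left: fold axis v@8; visible region now rows[4,8) x cols[0,8) = 4x8
Op 4 cut(1, 2): punch at orig (5,2); cuts so far [(5, 2)]; region rows[4,8) x cols[0,8) = 4x8
Op 5 cut(3, 5): punch at orig (7,5); cuts so far [(5, 2), (7, 5)]; region rows[4,8) x cols[0,8) = 4x8
Unfold 1 (reflect across v@8): 4 holes -> [(5, 2), (5, 13), (7, 5), (7, 10)]
Unfold 2 (reflect across h@4): 8 holes -> [(0, 5), (0, 10), (2, 2), (2, 13), (5, 2), (5, 13), (7, 5), (7, 10)]
Unfold 3 (reflect across v@16): 16 holes -> [(0, 5), (0, 10), (0, 21), (0, 26), (2, 2), (2, 13), (2, 18), (2, 29), (5, 2), (5, 13), (5, 18), (5, 29), (7, 5), (7, 10), (7, 21), (7, 26)]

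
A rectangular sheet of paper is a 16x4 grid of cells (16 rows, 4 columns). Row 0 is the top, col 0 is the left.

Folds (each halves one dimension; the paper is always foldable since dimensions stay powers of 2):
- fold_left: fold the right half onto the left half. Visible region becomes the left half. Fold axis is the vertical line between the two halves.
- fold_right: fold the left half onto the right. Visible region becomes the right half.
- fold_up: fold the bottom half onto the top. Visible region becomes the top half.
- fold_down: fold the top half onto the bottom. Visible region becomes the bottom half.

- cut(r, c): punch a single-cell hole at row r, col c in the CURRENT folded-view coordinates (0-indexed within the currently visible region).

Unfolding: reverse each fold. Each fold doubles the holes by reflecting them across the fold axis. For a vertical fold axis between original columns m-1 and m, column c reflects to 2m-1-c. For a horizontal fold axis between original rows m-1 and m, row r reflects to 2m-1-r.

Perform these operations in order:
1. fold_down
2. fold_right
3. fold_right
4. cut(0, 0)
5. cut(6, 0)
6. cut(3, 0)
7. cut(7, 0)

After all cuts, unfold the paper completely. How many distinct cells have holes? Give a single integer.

Answer: 32

Derivation:
Op 1 fold_down: fold axis h@8; visible region now rows[8,16) x cols[0,4) = 8x4
Op 2 fold_right: fold axis v@2; visible region now rows[8,16) x cols[2,4) = 8x2
Op 3 fold_right: fold axis v@3; visible region now rows[8,16) x cols[3,4) = 8x1
Op 4 cut(0, 0): punch at orig (8,3); cuts so far [(8, 3)]; region rows[8,16) x cols[3,4) = 8x1
Op 5 cut(6, 0): punch at orig (14,3); cuts so far [(8, 3), (14, 3)]; region rows[8,16) x cols[3,4) = 8x1
Op 6 cut(3, 0): punch at orig (11,3); cuts so far [(8, 3), (11, 3), (14, 3)]; region rows[8,16) x cols[3,4) = 8x1
Op 7 cut(7, 0): punch at orig (15,3); cuts so far [(8, 3), (11, 3), (14, 3), (15, 3)]; region rows[8,16) x cols[3,4) = 8x1
Unfold 1 (reflect across v@3): 8 holes -> [(8, 2), (8, 3), (11, 2), (11, 3), (14, 2), (14, 3), (15, 2), (15, 3)]
Unfold 2 (reflect across v@2): 16 holes -> [(8, 0), (8, 1), (8, 2), (8, 3), (11, 0), (11, 1), (11, 2), (11, 3), (14, 0), (14, 1), (14, 2), (14, 3), (15, 0), (15, 1), (15, 2), (15, 3)]
Unfold 3 (reflect across h@8): 32 holes -> [(0, 0), (0, 1), (0, 2), (0, 3), (1, 0), (1, 1), (1, 2), (1, 3), (4, 0), (4, 1), (4, 2), (4, 3), (7, 0), (7, 1), (7, 2), (7, 3), (8, 0), (8, 1), (8, 2), (8, 3), (11, 0), (11, 1), (11, 2), (11, 3), (14, 0), (14, 1), (14, 2), (14, 3), (15, 0), (15, 1), (15, 2), (15, 3)]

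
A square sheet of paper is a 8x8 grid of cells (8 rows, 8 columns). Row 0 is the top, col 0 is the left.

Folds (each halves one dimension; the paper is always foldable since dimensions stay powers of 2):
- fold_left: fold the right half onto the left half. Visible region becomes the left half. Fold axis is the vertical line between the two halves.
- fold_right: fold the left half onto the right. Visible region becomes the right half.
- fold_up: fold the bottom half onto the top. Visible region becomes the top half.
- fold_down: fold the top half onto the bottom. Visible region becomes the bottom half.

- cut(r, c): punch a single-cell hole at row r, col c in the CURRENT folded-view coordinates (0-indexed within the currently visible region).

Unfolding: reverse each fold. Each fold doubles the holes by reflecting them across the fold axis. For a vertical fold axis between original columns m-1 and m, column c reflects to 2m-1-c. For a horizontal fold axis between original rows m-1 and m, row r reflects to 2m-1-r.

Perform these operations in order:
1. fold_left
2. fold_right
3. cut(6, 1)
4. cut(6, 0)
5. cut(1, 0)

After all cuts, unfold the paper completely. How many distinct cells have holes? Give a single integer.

Op 1 fold_left: fold axis v@4; visible region now rows[0,8) x cols[0,4) = 8x4
Op 2 fold_right: fold axis v@2; visible region now rows[0,8) x cols[2,4) = 8x2
Op 3 cut(6, 1): punch at orig (6,3); cuts so far [(6, 3)]; region rows[0,8) x cols[2,4) = 8x2
Op 4 cut(6, 0): punch at orig (6,2); cuts so far [(6, 2), (6, 3)]; region rows[0,8) x cols[2,4) = 8x2
Op 5 cut(1, 0): punch at orig (1,2); cuts so far [(1, 2), (6, 2), (6, 3)]; region rows[0,8) x cols[2,4) = 8x2
Unfold 1 (reflect across v@2): 6 holes -> [(1, 1), (1, 2), (6, 0), (6, 1), (6, 2), (6, 3)]
Unfold 2 (reflect across v@4): 12 holes -> [(1, 1), (1, 2), (1, 5), (1, 6), (6, 0), (6, 1), (6, 2), (6, 3), (6, 4), (6, 5), (6, 6), (6, 7)]

Answer: 12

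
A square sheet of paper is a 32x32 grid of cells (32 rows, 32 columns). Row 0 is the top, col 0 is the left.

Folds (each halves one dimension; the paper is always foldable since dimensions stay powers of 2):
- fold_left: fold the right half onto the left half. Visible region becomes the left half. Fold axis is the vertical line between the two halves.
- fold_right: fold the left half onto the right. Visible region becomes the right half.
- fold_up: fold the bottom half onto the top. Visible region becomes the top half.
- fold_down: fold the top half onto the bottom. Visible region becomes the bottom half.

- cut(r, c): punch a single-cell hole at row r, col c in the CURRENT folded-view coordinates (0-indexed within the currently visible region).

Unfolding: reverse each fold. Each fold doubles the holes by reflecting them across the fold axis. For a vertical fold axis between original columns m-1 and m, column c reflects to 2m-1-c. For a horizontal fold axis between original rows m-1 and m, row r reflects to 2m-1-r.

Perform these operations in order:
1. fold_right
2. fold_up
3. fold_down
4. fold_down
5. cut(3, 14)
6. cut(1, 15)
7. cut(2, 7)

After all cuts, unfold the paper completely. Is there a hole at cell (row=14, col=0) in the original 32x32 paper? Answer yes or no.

Op 1 fold_right: fold axis v@16; visible region now rows[0,32) x cols[16,32) = 32x16
Op 2 fold_up: fold axis h@16; visible region now rows[0,16) x cols[16,32) = 16x16
Op 3 fold_down: fold axis h@8; visible region now rows[8,16) x cols[16,32) = 8x16
Op 4 fold_down: fold axis h@12; visible region now rows[12,16) x cols[16,32) = 4x16
Op 5 cut(3, 14): punch at orig (15,30); cuts so far [(15, 30)]; region rows[12,16) x cols[16,32) = 4x16
Op 6 cut(1, 15): punch at orig (13,31); cuts so far [(13, 31), (15, 30)]; region rows[12,16) x cols[16,32) = 4x16
Op 7 cut(2, 7): punch at orig (14,23); cuts so far [(13, 31), (14, 23), (15, 30)]; region rows[12,16) x cols[16,32) = 4x16
Unfold 1 (reflect across h@12): 6 holes -> [(8, 30), (9, 23), (10, 31), (13, 31), (14, 23), (15, 30)]
Unfold 2 (reflect across h@8): 12 holes -> [(0, 30), (1, 23), (2, 31), (5, 31), (6, 23), (7, 30), (8, 30), (9, 23), (10, 31), (13, 31), (14, 23), (15, 30)]
Unfold 3 (reflect across h@16): 24 holes -> [(0, 30), (1, 23), (2, 31), (5, 31), (6, 23), (7, 30), (8, 30), (9, 23), (10, 31), (13, 31), (14, 23), (15, 30), (16, 30), (17, 23), (18, 31), (21, 31), (22, 23), (23, 30), (24, 30), (25, 23), (26, 31), (29, 31), (30, 23), (31, 30)]
Unfold 4 (reflect across v@16): 48 holes -> [(0, 1), (0, 30), (1, 8), (1, 23), (2, 0), (2, 31), (5, 0), (5, 31), (6, 8), (6, 23), (7, 1), (7, 30), (8, 1), (8, 30), (9, 8), (9, 23), (10, 0), (10, 31), (13, 0), (13, 31), (14, 8), (14, 23), (15, 1), (15, 30), (16, 1), (16, 30), (17, 8), (17, 23), (18, 0), (18, 31), (21, 0), (21, 31), (22, 8), (22, 23), (23, 1), (23, 30), (24, 1), (24, 30), (25, 8), (25, 23), (26, 0), (26, 31), (29, 0), (29, 31), (30, 8), (30, 23), (31, 1), (31, 30)]
Holes: [(0, 1), (0, 30), (1, 8), (1, 23), (2, 0), (2, 31), (5, 0), (5, 31), (6, 8), (6, 23), (7, 1), (7, 30), (8, 1), (8, 30), (9, 8), (9, 23), (10, 0), (10, 31), (13, 0), (13, 31), (14, 8), (14, 23), (15, 1), (15, 30), (16, 1), (16, 30), (17, 8), (17, 23), (18, 0), (18, 31), (21, 0), (21, 31), (22, 8), (22, 23), (23, 1), (23, 30), (24, 1), (24, 30), (25, 8), (25, 23), (26, 0), (26, 31), (29, 0), (29, 31), (30, 8), (30, 23), (31, 1), (31, 30)]

Answer: no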